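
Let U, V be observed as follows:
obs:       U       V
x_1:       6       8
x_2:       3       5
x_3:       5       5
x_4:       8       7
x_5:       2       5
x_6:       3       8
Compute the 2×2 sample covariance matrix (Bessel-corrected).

Step 1 — column means:
  mean(U) = (6 + 3 + 5 + 8 + 2 + 3) / 6 = 27/6 = 4.5
  mean(V) = (8 + 5 + 5 + 7 + 5 + 8) / 6 = 38/6 = 6.3333

Step 2 — sample covariance S[i,j] = (1/(n-1)) · Σ_k (x_{k,i} - mean_i) · (x_{k,j} - mean_j), with n-1 = 5.
  S[U,U] = ((1.5)·(1.5) + (-1.5)·(-1.5) + (0.5)·(0.5) + (3.5)·(3.5) + (-2.5)·(-2.5) + (-1.5)·(-1.5)) / 5 = 25.5/5 = 5.1
  S[U,V] = ((1.5)·(1.6667) + (-1.5)·(-1.3333) + (0.5)·(-1.3333) + (3.5)·(0.6667) + (-2.5)·(-1.3333) + (-1.5)·(1.6667)) / 5 = 7/5 = 1.4
  S[V,V] = ((1.6667)·(1.6667) + (-1.3333)·(-1.3333) + (-1.3333)·(-1.3333) + (0.6667)·(0.6667) + (-1.3333)·(-1.3333) + (1.6667)·(1.6667)) / 5 = 11.3333/5 = 2.2667

S is symmetric (S[j,i] = S[i,j]). Assembling:

S = [[5.1, 1.4],
 [1.4, 2.2667]]


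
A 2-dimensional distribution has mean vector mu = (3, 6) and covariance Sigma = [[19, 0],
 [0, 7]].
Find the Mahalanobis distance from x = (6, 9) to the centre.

Step 1 — centre the observation: (x - mu) = (3, 3).

Step 2 — invert Sigma. det(Sigma) = 19·7 - (0)² = 133.
  Sigma^{-1} = (1/det) · [[d, -b], [-b, a]] = [[0.0526, 0],
 [0, 0.1429]].

Step 3 — form the quadratic (x - mu)^T · Sigma^{-1} · (x - mu):
  Sigma^{-1} · (x - mu) = (0.1579, 0.4286).
  (x - mu)^T · [Sigma^{-1} · (x - mu)] = (3)·(0.1579) + (3)·(0.4286) = 1.7594.

Step 4 — take square root: d = √(1.7594) ≈ 1.3264.

d(x, mu) = √(1.7594) ≈ 1.3264


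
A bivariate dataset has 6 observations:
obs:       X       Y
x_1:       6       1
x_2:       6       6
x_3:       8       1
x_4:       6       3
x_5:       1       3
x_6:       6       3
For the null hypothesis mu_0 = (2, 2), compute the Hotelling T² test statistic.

Step 1 — sample mean vector:
  mean(X) = (6 + 6 + 8 + 6 + 1 + 6) / 6 = 33/6 = 5.5
  mean(Y) = (1 + 6 + 1 + 3 + 3 + 3) / 6 = 17/6 = 2.8333
  x̄ = (5.5, 2.8333),  deviation x̄ - mu_0 = (5.5, 2.8333) - (2, 2) = (3.5, 0.8333).

Step 2 — sample covariance matrix, S[i,j] = (1/(n-1)) · Σ_k (x_{k,i} - mean_i) · (x_{k,j} - mean_j), divisor n-1 = 5:
  S[X,X] = ((0.5)·(0.5) + (0.5)·(0.5) + (2.5)·(2.5) + (0.5)·(0.5) + (-4.5)·(-4.5) + (0.5)·(0.5)) / 5 = 27.5/5 = 5.5
  S[X,Y] = ((0.5)·(-1.8333) + (0.5)·(3.1667) + (2.5)·(-1.8333) + (0.5)·(0.1667) + (-4.5)·(0.1667) + (0.5)·(0.1667)) / 5 = -4.5/5 = -0.9
  S[Y,Y] = ((-1.8333)·(-1.8333) + (3.1667)·(3.1667) + (-1.8333)·(-1.8333) + (0.1667)·(0.1667) + (0.1667)·(0.1667) + (0.1667)·(0.1667)) / 5 = 16.8333/5 = 3.3667
  S = [[5.5, -0.9],
 [-0.9, 3.3667]].

Step 3 — invert S. det(S) = 5.5·3.3667 - (-0.9)² = 17.7067.
  S^{-1} = (1/det) · [[d, -b], [-b, a]] = [[0.1901, 0.0508],
 [0.0508, 0.3106]].

Step 4 — quadratic form (x̄ - mu_0)^T · S^{-1} · (x̄ - mu_0):
  S^{-1} · (x̄ - mu_0) = (0.7078, 0.4367),
  (x̄ - mu_0)^T · [...] = (3.5)·(0.7078) + (0.8333)·(0.4367) = 2.8414.

Step 5 — scale by n: T² = 6 · 2.8414 = 17.0482.

T² ≈ 17.0482


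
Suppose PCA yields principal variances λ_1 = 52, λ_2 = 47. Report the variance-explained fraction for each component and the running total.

Step 1 — total variance = trace(Sigma) = Σ λ_i = 52 + 47 = 99.

Step 2 — fraction explained by component i = λ_i / Σ λ:
  PC1: 52/99 = 0.5253
  PC2: 47/99 = 0.4747

Step 3 — cumulative fraction after k components = (λ_1 + ... + λ_k) / Σ λ:
  k = 1: 52/99 = 0.5253
  k = 2: (52 + 47)/99 = 99/99 = 1

Summary (fraction, with percent):

explained: PC1 0.5253 (52.53%), PC2 0.4747 (47.47%);  cumulative: 0.5253, 1


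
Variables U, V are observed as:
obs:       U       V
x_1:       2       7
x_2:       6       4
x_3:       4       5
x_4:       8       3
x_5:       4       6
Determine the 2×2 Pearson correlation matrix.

Step 1 — column means:
  mean(U) = (2 + 6 + 4 + 8 + 4) / 5 = 24/5 = 4.8
  mean(V) = (7 + 4 + 5 + 3 + 6) / 5 = 25/5 = 5

Step 2 — sample variances and covariances s[i,j] = (1/(n-1)) · Σ_k (x_{k,i} - mean_i) · (x_{k,j} - mean_j), with n-1 = 4:
  s[U,U] = ((-2.8)·(-2.8) + (1.2)·(1.2) + (-0.8)·(-0.8) + (3.2)·(3.2) + (-0.8)·(-0.8)) / 4 = 20.8/4 = 5.2
  s[U,V] = ((-2.8)·(2) + (1.2)·(-1) + (-0.8)·(0) + (3.2)·(-2) + (-0.8)·(1)) / 4 = -14/4 = -3.5
  s[V,V] = ((2)·(2) + (-1)·(-1) + (0)·(0) + (-2)·(-2) + (1)·(1)) / 4 = 10/4 = 2.5
  Sample standard deviations s_i = √(s[i,i]):
  s(U) = √(5.2) = 2.2804
  s(V) = √(2.5) = 1.5811

Step 3 — r_{ij} = s_{ij} / (s_i · s_j):
  r[U,U] = 1 (diagonal).
  r[U,V] = -3.5 / (2.2804 · 1.5811) = -3.5 / 3.6056 = -0.9707
  r[V,V] = 1 (diagonal).

R is symmetric with unit diagonal. Assembling:

R = [[1, -0.9707],
 [-0.9707, 1]]


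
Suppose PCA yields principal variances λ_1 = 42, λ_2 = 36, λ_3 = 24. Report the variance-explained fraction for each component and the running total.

Step 1 — total variance = trace(Sigma) = Σ λ_i = 42 + 36 + 24 = 102.

Step 2 — fraction explained by component i = λ_i / Σ λ:
  PC1: 42/102 = 0.4118
  PC2: 36/102 = 0.3529
  PC3: 24/102 = 0.2353

Step 3 — cumulative fraction after k components = (λ_1 + ... + λ_k) / Σ λ:
  k = 1: 42/102 = 0.4118
  k = 2: (42 + 36)/102 = 78/102 = 0.7647
  k = 3: (42 + 36 + 24)/102 = 102/102 = 1

Summary (fraction, with percent):

explained: PC1 0.4118 (41.18%), PC2 0.3529 (35.29%), PC3 0.2353 (23.53%);  cumulative: 0.4118, 0.7647, 1


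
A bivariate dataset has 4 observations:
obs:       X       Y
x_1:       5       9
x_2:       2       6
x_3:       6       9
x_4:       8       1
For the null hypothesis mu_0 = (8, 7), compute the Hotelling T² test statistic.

Step 1 — sample mean vector:
  mean(X) = (5 + 2 + 6 + 8) / 4 = 21/4 = 5.25
  mean(Y) = (9 + 6 + 9 + 1) / 4 = 25/4 = 6.25
  x̄ = (5.25, 6.25),  deviation x̄ - mu_0 = (5.25, 6.25) - (8, 7) = (-2.75, -0.75).

Step 2 — sample covariance matrix, S[i,j] = (1/(n-1)) · Σ_k (x_{k,i} - mean_i) · (x_{k,j} - mean_j), divisor n-1 = 3:
  S[X,X] = ((-0.25)·(-0.25) + (-3.25)·(-3.25) + (0.75)·(0.75) + (2.75)·(2.75)) / 3 = 18.75/3 = 6.25
  S[X,Y] = ((-0.25)·(2.75) + (-3.25)·(-0.25) + (0.75)·(2.75) + (2.75)·(-5.25)) / 3 = -12.25/3 = -4.0833
  S[Y,Y] = ((2.75)·(2.75) + (-0.25)·(-0.25) + (2.75)·(2.75) + (-5.25)·(-5.25)) / 3 = 42.75/3 = 14.25
  S = [[6.25, -4.0833],
 [-4.0833, 14.25]].

Step 3 — invert S. det(S) = 6.25·14.25 - (-4.0833)² = 72.3889.
  S^{-1} = (1/det) · [[d, -b], [-b, a]] = [[0.1969, 0.0564],
 [0.0564, 0.0863]].

Step 4 — quadratic form (x̄ - mu_0)^T · S^{-1} · (x̄ - mu_0):
  S^{-1} · (x̄ - mu_0) = (-0.5837, -0.2199),
  (x̄ - mu_0)^T · [...] = (-2.75)·(-0.5837) + (-0.75)·(-0.2199) = 1.77.

Step 5 — scale by n: T² = 4 · 1.77 = 7.0798.

T² ≈ 7.0798


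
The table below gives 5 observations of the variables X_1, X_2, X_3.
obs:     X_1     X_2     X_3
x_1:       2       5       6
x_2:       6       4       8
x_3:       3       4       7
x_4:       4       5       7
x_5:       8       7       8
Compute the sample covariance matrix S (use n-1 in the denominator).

Step 1 — column means:
  mean(X_1) = (2 + 6 + 3 + 4 + 8) / 5 = 23/5 = 4.6
  mean(X_2) = (5 + 4 + 4 + 5 + 7) / 5 = 25/5 = 5
  mean(X_3) = (6 + 8 + 7 + 7 + 8) / 5 = 36/5 = 7.2

Step 2 — sample covariance S[i,j] = (1/(n-1)) · Σ_k (x_{k,i} - mean_i) · (x_{k,j} - mean_j), with n-1 = 4.
  S[X_1,X_1] = ((-2.6)·(-2.6) + (1.4)·(1.4) + (-1.6)·(-1.6) + (-0.6)·(-0.6) + (3.4)·(3.4)) / 4 = 23.2/4 = 5.8
  S[X_1,X_2] = ((-2.6)·(0) + (1.4)·(-1) + (-1.6)·(-1) + (-0.6)·(0) + (3.4)·(2)) / 4 = 7/4 = 1.75
  S[X_1,X_3] = ((-2.6)·(-1.2) + (1.4)·(0.8) + (-1.6)·(-0.2) + (-0.6)·(-0.2) + (3.4)·(0.8)) / 4 = 7.4/4 = 1.85
  S[X_2,X_2] = ((0)·(0) + (-1)·(-1) + (-1)·(-1) + (0)·(0) + (2)·(2)) / 4 = 6/4 = 1.5
  S[X_2,X_3] = ((0)·(-1.2) + (-1)·(0.8) + (-1)·(-0.2) + (0)·(-0.2) + (2)·(0.8)) / 4 = 1/4 = 0.25
  S[X_3,X_3] = ((-1.2)·(-1.2) + (0.8)·(0.8) + (-0.2)·(-0.2) + (-0.2)·(-0.2) + (0.8)·(0.8)) / 4 = 2.8/4 = 0.7

S is symmetric (S[j,i] = S[i,j]). Assembling:

S = [[5.8, 1.75, 1.85],
 [1.75, 1.5, 0.25],
 [1.85, 0.25, 0.7]]


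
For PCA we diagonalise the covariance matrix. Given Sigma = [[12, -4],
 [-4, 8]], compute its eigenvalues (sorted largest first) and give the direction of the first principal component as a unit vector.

Step 1 — characteristic polynomial of 2×2 Sigma:
  det(Sigma - λI) = λ² - trace · λ + det = 0.
  trace = 12 + 8 = 20, det = 12·8 - (-4)² = 80.
Step 2 — discriminant:
  Δ = trace² - 4·det = 400 - 320 = 80.
Step 3 — eigenvalues:
  λ = (trace ± √Δ)/2 = (20 ± 8.9443)/2,
  λ_1 = 14.4721,  λ_2 = 5.5279.

Step 4 — unit eigenvector for λ_1: solve (Sigma - λ_1 I)v = 0. First row:
  (12 - 14.4721)·v_x + (-4)·v_y = 0, i.e. (-2.4721)·v_x + (-4)·v_y = 0,
  so v ∝ (b, λ_1 - a) = (-4, 2.4721); multiply by -1 so the first entry is positive: u = (4, -2.4721).
  ||u|| = √((4)² + (-2.4721)²) = √(22.1115) ≈ 4.7023,
  v_1 = u/||u|| ≈ (0.8507, -0.5257) (||v_1|| = 1).

λ_1 = 14.4721,  λ_2 = 5.5279;  v_1 ≈ (0.8507, -0.5257)


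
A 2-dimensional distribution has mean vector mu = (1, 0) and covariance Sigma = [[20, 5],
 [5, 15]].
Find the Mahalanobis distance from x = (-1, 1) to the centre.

Step 1 — centre the observation: (x - mu) = (-2, 1).

Step 2 — invert Sigma. det(Sigma) = 20·15 - (5)² = 275.
  Sigma^{-1} = (1/det) · [[d, -b], [-b, a]] = [[0.0545, -0.0182],
 [-0.0182, 0.0727]].

Step 3 — form the quadratic (x - mu)^T · Sigma^{-1} · (x - mu):
  Sigma^{-1} · (x - mu) = (-0.1273, 0.1091).
  (x - mu)^T · [Sigma^{-1} · (x - mu)] = (-2)·(-0.1273) + (1)·(0.1091) = 0.3636.

Step 4 — take square root: d = √(0.3636) ≈ 0.603.

d(x, mu) = √(0.3636) ≈ 0.603


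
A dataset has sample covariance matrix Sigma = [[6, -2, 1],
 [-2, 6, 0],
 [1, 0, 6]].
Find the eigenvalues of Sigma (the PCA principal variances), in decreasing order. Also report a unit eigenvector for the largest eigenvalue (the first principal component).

Step 1 — characteristic polynomial p(λ) = det(λI - Sigma) = λ³ - tr·λ² + c_1·λ - det, where tr = trace, c_1 = sum of the principal 2×2 minors, det = det(Sigma):
  tr = 6 + 6 + 6 = 18,
  c_1 = (6·6 - (-2)²) + (6·6 - (1)²) + (6·6 - (0)²) = 32 + 35 + 36 = 103,
  det = 6·(6·6 - (0)²) - (-2)·((-2)·6 - (0)·(1)) + (1)·((-2)·(0) - 6·(1)) = 6·(36) - (-2)·(-12) + (1)·(-6) = 186.
  So p(λ) = λ³ - 18λ² + 103λ - 186.
Step 2 — look for an integer root (rational root theorem: any rational root is an integer divisor of 186). Testing λ = 6:
  p(6) = 216 - 648 + 618 - 186 = 0  ✓
  Dividing out (λ - 6): p(λ) = (λ - 6)(λ² - 12λ + 31).
Step 3 — remaining eigenvalues from the quadratic λ² - 12λ + 31 = 0:
  Δ = 12² - 4·31 = 144 - 124 = 20,  λ = (12 ± √20)/2 = (12 ± 4.4721)/2 ≈ 8.2361 or 3.7639.
  Sorted: λ_1 = 8.2361,  λ_2 = 6,  λ_3 = 3.7639  (check: sum = 18 = tr ✓).

Step 4 — unit eigenvector for λ_1 ≈ 8.2361: v spans the null space of (Sigma - λ_1 I), whose rows are
  r_1 = (-2.2361, -2, 1),  r_2 = (-2, -2.2361, 0),  r_3 = (1, 0, -2.2361).
  v is orthogonal to every row, so take v ∝ r_1 × r_2 = ((-2)·(0) - (1)·(-2.2361), (1)·(-2) - (-2.2361)·(0), (-2.2361)·(-2.2361) - (-2)·(-2)) ≈ (2.2361, -2, 1).
  Let u = (2.2361, -2, 1).
  ||u|| = √((2.2361)² + (-2)² + (1)²) = √(10) ≈ 3.1623,  v_1 = u/||u|| ≈ (0.7071, -0.6325, 0.3162) (||v_1|| = 1).

λ_1 = 8.2361,  λ_2 = 6,  λ_3 = 3.7639;  v_1 ≈ (0.7071, -0.6325, 0.3162)


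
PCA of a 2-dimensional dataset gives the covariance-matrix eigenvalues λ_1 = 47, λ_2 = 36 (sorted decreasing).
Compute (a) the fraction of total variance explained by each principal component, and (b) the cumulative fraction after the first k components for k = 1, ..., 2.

Step 1 — total variance = trace(Sigma) = Σ λ_i = 47 + 36 = 83.

Step 2 — fraction explained by component i = λ_i / Σ λ:
  PC1: 47/83 = 0.5663
  PC2: 36/83 = 0.4337

Step 3 — cumulative fraction after k components = (λ_1 + ... + λ_k) / Σ λ:
  k = 1: 47/83 = 0.5663
  k = 2: (47 + 36)/83 = 83/83 = 1

Summary (fraction, with percent):

explained: PC1 0.5663 (56.63%), PC2 0.4337 (43.37%);  cumulative: 0.5663, 1


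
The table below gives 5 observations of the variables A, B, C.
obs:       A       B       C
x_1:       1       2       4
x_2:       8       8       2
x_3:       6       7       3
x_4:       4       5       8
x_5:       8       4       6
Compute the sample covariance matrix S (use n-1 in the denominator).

Step 1 — column means:
  mean(A) = (1 + 8 + 6 + 4 + 8) / 5 = 27/5 = 5.4
  mean(B) = (2 + 8 + 7 + 5 + 4) / 5 = 26/5 = 5.2
  mean(C) = (4 + 2 + 3 + 8 + 6) / 5 = 23/5 = 4.6

Step 2 — sample covariance S[i,j] = (1/(n-1)) · Σ_k (x_{k,i} - mean_i) · (x_{k,j} - mean_j), with n-1 = 4.
  S[A,A] = ((-4.4)·(-4.4) + (2.6)·(2.6) + (0.6)·(0.6) + (-1.4)·(-1.4) + (2.6)·(2.6)) / 4 = 35.2/4 = 8.8
  S[A,B] = ((-4.4)·(-3.2) + (2.6)·(2.8) + (0.6)·(1.8) + (-1.4)·(-0.2) + (2.6)·(-1.2)) / 4 = 19.6/4 = 4.9
  S[A,C] = ((-4.4)·(-0.6) + (2.6)·(-2.6) + (0.6)·(-1.6) + (-1.4)·(3.4) + (2.6)·(1.4)) / 4 = -6.2/4 = -1.55
  S[B,B] = ((-3.2)·(-3.2) + (2.8)·(2.8) + (1.8)·(1.8) + (-0.2)·(-0.2) + (-1.2)·(-1.2)) / 4 = 22.8/4 = 5.7
  S[B,C] = ((-3.2)·(-0.6) + (2.8)·(-2.6) + (1.8)·(-1.6) + (-0.2)·(3.4) + (-1.2)·(1.4)) / 4 = -10.6/4 = -2.65
  S[C,C] = ((-0.6)·(-0.6) + (-2.6)·(-2.6) + (-1.6)·(-1.6) + (3.4)·(3.4) + (1.4)·(1.4)) / 4 = 23.2/4 = 5.8

S is symmetric (S[j,i] = S[i,j]). Assembling:

S = [[8.8, 4.9, -1.55],
 [4.9, 5.7, -2.65],
 [-1.55, -2.65, 5.8]]


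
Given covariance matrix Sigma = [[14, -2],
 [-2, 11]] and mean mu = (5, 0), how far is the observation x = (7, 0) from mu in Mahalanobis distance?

Step 1 — centre the observation: (x - mu) = (2, 0).

Step 2 — invert Sigma. det(Sigma) = 14·11 - (-2)² = 150.
  Sigma^{-1} = (1/det) · [[d, -b], [-b, a]] = [[0.0733, 0.0133],
 [0.0133, 0.0933]].

Step 3 — form the quadratic (x - mu)^T · Sigma^{-1} · (x - mu):
  Sigma^{-1} · (x - mu) = (0.1467, 0.0267).
  (x - mu)^T · [Sigma^{-1} · (x - mu)] = (2)·(0.1467) + (0)·(0.0267) = 0.2933.

Step 4 — take square root: d = √(0.2933) ≈ 0.5416.

d(x, mu) = √(0.2933) ≈ 0.5416


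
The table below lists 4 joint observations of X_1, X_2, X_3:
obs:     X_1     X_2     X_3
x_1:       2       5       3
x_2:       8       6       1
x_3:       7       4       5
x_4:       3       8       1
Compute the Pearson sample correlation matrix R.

Step 1 — column means:
  mean(X_1) = (2 + 8 + 7 + 3) / 4 = 20/4 = 5
  mean(X_2) = (5 + 6 + 4 + 8) / 4 = 23/4 = 5.75
  mean(X_3) = (3 + 1 + 5 + 1) / 4 = 10/4 = 2.5

Step 2 — sample variances and covariances s[i,j] = (1/(n-1)) · Σ_k (x_{k,i} - mean_i) · (x_{k,j} - mean_j), with n-1 = 3:
  s[X_1,X_1] = ((-3)·(-3) + (3)·(3) + (2)·(2) + (-2)·(-2)) / 3 = 26/3 = 8.6667
  s[X_1,X_2] = ((-3)·(-0.75) + (3)·(0.25) + (2)·(-1.75) + (-2)·(2.25)) / 3 = -5/3 = -1.6667
  s[X_1,X_3] = ((-3)·(0.5) + (3)·(-1.5) + (2)·(2.5) + (-2)·(-1.5)) / 3 = 2/3 = 0.6667
  s[X_2,X_2] = ((-0.75)·(-0.75) + (0.25)·(0.25) + (-1.75)·(-1.75) + (2.25)·(2.25)) / 3 = 8.75/3 = 2.9167
  s[X_2,X_3] = ((-0.75)·(0.5) + (0.25)·(-1.5) + (-1.75)·(2.5) + (2.25)·(-1.5)) / 3 = -8.5/3 = -2.8333
  s[X_3,X_3] = ((0.5)·(0.5) + (-1.5)·(-1.5) + (2.5)·(2.5) + (-1.5)·(-1.5)) / 3 = 11/3 = 3.6667
  Sample standard deviations s_i = √(s[i,i]):
  s(X_1) = √(8.6667) = 2.9439
  s(X_2) = √(2.9167) = 1.7078
  s(X_3) = √(3.6667) = 1.9149

Step 3 — r_{ij} = s_{ij} / (s_i · s_j):
  r[X_1,X_1] = 1 (diagonal).
  r[X_1,X_2] = -1.6667 / (2.9439 · 1.7078) = -1.6667 / 5.0277 = -0.3315
  r[X_1,X_3] = 0.6667 / (2.9439 · 1.9149) = 0.6667 / 5.6372 = 0.1183
  r[X_2,X_2] = 1 (diagonal).
  r[X_2,X_3] = -2.8333 / (1.7078 · 1.9149) = -2.8333 / 3.2702 = -0.8664
  r[X_3,X_3] = 1 (diagonal).

R is symmetric with unit diagonal. Assembling:

R = [[1, -0.3315, 0.1183],
 [-0.3315, 1, -0.8664],
 [0.1183, -0.8664, 1]]


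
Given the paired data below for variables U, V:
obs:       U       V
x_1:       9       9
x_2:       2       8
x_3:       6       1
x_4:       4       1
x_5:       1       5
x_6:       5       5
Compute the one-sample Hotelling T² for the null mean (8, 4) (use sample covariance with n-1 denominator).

Step 1 — sample mean vector:
  mean(U) = (9 + 2 + 6 + 4 + 1 + 5) / 6 = 27/6 = 4.5
  mean(V) = (9 + 8 + 1 + 1 + 5 + 5) / 6 = 29/6 = 4.8333
  x̄ = (4.5, 4.8333),  deviation x̄ - mu_0 = (4.5, 4.8333) - (8, 4) = (-3.5, 0.8333).

Step 2 — sample covariance matrix, S[i,j] = (1/(n-1)) · Σ_k (x_{k,i} - mean_i) · (x_{k,j} - mean_j), divisor n-1 = 5:
  S[U,U] = ((4.5)·(4.5) + (-2.5)·(-2.5) + (1.5)·(1.5) + (-0.5)·(-0.5) + (-3.5)·(-3.5) + (0.5)·(0.5)) / 5 = 41.5/5 = 8.3
  S[U,V] = ((4.5)·(4.1667) + (-2.5)·(3.1667) + (1.5)·(-3.8333) + (-0.5)·(-3.8333) + (-3.5)·(0.1667) + (0.5)·(0.1667)) / 5 = 6.5/5 = 1.3
  S[V,V] = ((4.1667)·(4.1667) + (3.1667)·(3.1667) + (-3.8333)·(-3.8333) + (-3.8333)·(-3.8333) + (0.1667)·(0.1667) + (0.1667)·(0.1667)) / 5 = 56.8333/5 = 11.3667
  S = [[8.3, 1.3],
 [1.3, 11.3667]].

Step 3 — invert S. det(S) = 8.3·11.3667 - (1.3)² = 92.6533.
  S^{-1} = (1/det) · [[d, -b], [-b, a]] = [[0.1227, -0.014],
 [-0.014, 0.0896]].

Step 4 — quadratic form (x̄ - mu_0)^T · S^{-1} · (x̄ - mu_0):
  S^{-1} · (x̄ - mu_0) = (-0.4411, 0.1238),
  (x̄ - mu_0)^T · [...] = (-3.5)·(-0.4411) + (0.8333)·(0.1238) = 1.6469.

Step 5 — scale by n: T² = 6 · 1.6469 = 9.8813.

T² ≈ 9.8813


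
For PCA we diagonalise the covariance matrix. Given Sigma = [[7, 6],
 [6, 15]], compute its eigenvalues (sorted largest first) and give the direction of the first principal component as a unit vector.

Step 1 — characteristic polynomial of 2×2 Sigma:
  det(Sigma - λI) = λ² - trace · λ + det = 0.
  trace = 7 + 15 = 22, det = 7·15 - (6)² = 69.
Step 2 — discriminant:
  Δ = trace² - 4·det = 484 - 276 = 208.
Step 3 — eigenvalues:
  λ = (trace ± √Δ)/2 = (22 ± 14.4222)/2,
  λ_1 = 18.2111,  λ_2 = 3.7889.

Step 4 — unit eigenvector for λ_1: solve (Sigma - λ_1 I)v = 0. First row:
  (7 - 18.2111)·v_x + (6)·v_y = 0, i.e. (-11.2111)·v_x + (6)·v_y = 0,
  so v ∝ (b, λ_1 - a) = (6, 11.2111) = u.
  ||u|| = √((6)² + (11.2111)²) = √(161.6888) ≈ 12.7157,
  v_1 = u/||u|| ≈ (0.4719, 0.8817) (||v_1|| = 1).

λ_1 = 18.2111,  λ_2 = 3.7889;  v_1 ≈ (0.4719, 0.8817)


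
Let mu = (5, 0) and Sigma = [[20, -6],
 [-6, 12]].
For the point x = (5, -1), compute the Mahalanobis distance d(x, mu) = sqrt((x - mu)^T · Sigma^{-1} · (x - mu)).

Step 1 — centre the observation: (x - mu) = (0, -1).

Step 2 — invert Sigma. det(Sigma) = 20·12 - (-6)² = 204.
  Sigma^{-1} = (1/det) · [[d, -b], [-b, a]] = [[0.0588, 0.0294],
 [0.0294, 0.098]].

Step 3 — form the quadratic (x - mu)^T · Sigma^{-1} · (x - mu):
  Sigma^{-1} · (x - mu) = (-0.0294, -0.098).
  (x - mu)^T · [Sigma^{-1} · (x - mu)] = (0)·(-0.0294) + (-1)·(-0.098) = 0.098.

Step 4 — take square root: d = √(0.098) ≈ 0.3131.

d(x, mu) = √(0.098) ≈ 0.3131


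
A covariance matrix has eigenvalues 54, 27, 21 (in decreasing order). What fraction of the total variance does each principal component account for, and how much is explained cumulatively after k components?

Step 1 — total variance = trace(Sigma) = Σ λ_i = 54 + 27 + 21 = 102.

Step 2 — fraction explained by component i = λ_i / Σ λ:
  PC1: 54/102 = 0.5294
  PC2: 27/102 = 0.2647
  PC3: 21/102 = 0.2059

Step 3 — cumulative fraction after k components = (λ_1 + ... + λ_k) / Σ λ:
  k = 1: 54/102 = 0.5294
  k = 2: (54 + 27)/102 = 81/102 = 0.7941
  k = 3: (54 + 27 + 21)/102 = 102/102 = 1

Summary (fraction, with percent):

explained: PC1 0.5294 (52.94%), PC2 0.2647 (26.47%), PC3 0.2059 (20.59%);  cumulative: 0.5294, 0.7941, 1


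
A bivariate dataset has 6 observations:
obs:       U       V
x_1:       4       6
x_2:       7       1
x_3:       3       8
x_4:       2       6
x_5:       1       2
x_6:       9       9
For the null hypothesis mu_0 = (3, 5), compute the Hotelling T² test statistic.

Step 1 — sample mean vector:
  mean(U) = (4 + 7 + 3 + 2 + 1 + 9) / 6 = 26/6 = 4.3333
  mean(V) = (6 + 1 + 8 + 6 + 2 + 9) / 6 = 32/6 = 5.3333
  x̄ = (4.3333, 5.3333),  deviation x̄ - mu_0 = (4.3333, 5.3333) - (3, 5) = (1.3333, 0.3333).

Step 2 — sample covariance matrix, S[i,j] = (1/(n-1)) · Σ_k (x_{k,i} - mean_i) · (x_{k,j} - mean_j), divisor n-1 = 5:
  S[U,U] = ((-0.3333)·(-0.3333) + (2.6667)·(2.6667) + (-1.3333)·(-1.3333) + (-2.3333)·(-2.3333) + (-3.3333)·(-3.3333) + (4.6667)·(4.6667)) / 5 = 47.3333/5 = 9.4667
  S[U,V] = ((-0.3333)·(0.6667) + (2.6667)·(-4.3333) + (-1.3333)·(2.6667) + (-2.3333)·(0.6667) + (-3.3333)·(-3.3333) + (4.6667)·(3.6667)) / 5 = 11.3333/5 = 2.2667
  S[V,V] = ((0.6667)·(0.6667) + (-4.3333)·(-4.3333) + (2.6667)·(2.6667) + (0.6667)·(0.6667) + (-3.3333)·(-3.3333) + (3.6667)·(3.6667)) / 5 = 51.3333/5 = 10.2667
  S = [[9.4667, 2.2667],
 [2.2667, 10.2667]].

Step 3 — invert S. det(S) = 9.4667·10.2667 - (2.2667)² = 92.0533.
  S^{-1} = (1/det) · [[d, -b], [-b, a]] = [[0.1115, -0.0246],
 [-0.0246, 0.1028]].

Step 4 — quadratic form (x̄ - mu_0)^T · S^{-1} · (x̄ - mu_0):
  S^{-1} · (x̄ - mu_0) = (0.1405, 0.0014),
  (x̄ - mu_0)^T · [...] = (1.3333)·(0.1405) + (0.3333)·(0.0014) = 0.1878.

Step 5 — scale by n: T² = 6 · 0.1878 = 1.1269.

T² ≈ 1.1269


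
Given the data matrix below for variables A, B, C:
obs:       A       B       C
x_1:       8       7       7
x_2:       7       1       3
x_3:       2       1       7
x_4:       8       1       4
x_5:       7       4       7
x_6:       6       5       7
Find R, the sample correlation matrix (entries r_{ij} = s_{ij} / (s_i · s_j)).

Step 1 — column means:
  mean(A) = (8 + 7 + 2 + 8 + 7 + 6) / 6 = 38/6 = 6.3333
  mean(B) = (7 + 1 + 1 + 1 + 4 + 5) / 6 = 19/6 = 3.1667
  mean(C) = (7 + 3 + 7 + 4 + 7 + 7) / 6 = 35/6 = 5.8333

Step 2 — sample variances and covariances s[i,j] = (1/(n-1)) · Σ_k (x_{k,i} - mean_i) · (x_{k,j} - mean_j), with n-1 = 5:
  s[A,A] = ((1.6667)·(1.6667) + (0.6667)·(0.6667) + (-4.3333)·(-4.3333) + (1.6667)·(1.6667) + (0.6667)·(0.6667) + (-0.3333)·(-0.3333)) / 5 = 25.3333/5 = 5.0667
  s[A,B] = ((1.6667)·(3.8333) + (0.6667)·(-2.1667) + (-4.3333)·(-2.1667) + (1.6667)·(-2.1667) + (0.6667)·(0.8333) + (-0.3333)·(1.8333)) / 5 = 10.6667/5 = 2.1333
  s[A,C] = ((1.6667)·(1.1667) + (0.6667)·(-2.8333) + (-4.3333)·(1.1667) + (1.6667)·(-1.8333) + (0.6667)·(1.1667) + (-0.3333)·(1.1667)) / 5 = -7.6667/5 = -1.5333
  s[B,B] = ((3.8333)·(3.8333) + (-2.1667)·(-2.1667) + (-2.1667)·(-2.1667) + (-2.1667)·(-2.1667) + (0.8333)·(0.8333) + (1.8333)·(1.8333)) / 5 = 32.8333/5 = 6.5667
  s[B,C] = ((3.8333)·(1.1667) + (-2.1667)·(-2.8333) + (-2.1667)·(1.1667) + (-2.1667)·(-1.8333) + (0.8333)·(1.1667) + (1.8333)·(1.1667)) / 5 = 15.1667/5 = 3.0333
  s[C,C] = ((1.1667)·(1.1667) + (-2.8333)·(-2.8333) + (1.1667)·(1.1667) + (-1.8333)·(-1.8333) + (1.1667)·(1.1667) + (1.1667)·(1.1667)) / 5 = 16.8333/5 = 3.3667
  Sample standard deviations s_i = √(s[i,i]):
  s(A) = √(5.0667) = 2.2509
  s(B) = √(6.5667) = 2.5626
  s(C) = √(3.3667) = 1.8348

Step 3 — r_{ij} = s_{ij} / (s_i · s_j):
  r[A,A] = 1 (diagonal).
  r[A,B] = 2.1333 / (2.2509 · 2.5626) = 2.1333 / 5.7681 = 0.3698
  r[A,C] = -1.5333 / (2.2509 · 1.8348) = -1.5333 / 4.1301 = -0.3713
  r[B,B] = 1 (diagonal).
  r[B,C] = 3.0333 / (2.5626 · 1.8348) = 3.0333 / 4.7019 = 0.6451
  r[C,C] = 1 (diagonal).

R is symmetric with unit diagonal. Assembling:

R = [[1, 0.3698, -0.3713],
 [0.3698, 1, 0.6451],
 [-0.3713, 0.6451, 1]]


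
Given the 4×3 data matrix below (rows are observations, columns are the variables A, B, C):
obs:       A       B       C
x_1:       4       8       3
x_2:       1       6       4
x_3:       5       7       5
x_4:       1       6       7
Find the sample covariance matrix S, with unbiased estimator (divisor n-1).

Step 1 — column means:
  mean(A) = (4 + 1 + 5 + 1) / 4 = 11/4 = 2.75
  mean(B) = (8 + 6 + 7 + 6) / 4 = 27/4 = 6.75
  mean(C) = (3 + 4 + 5 + 7) / 4 = 19/4 = 4.75

Step 2 — sample covariance S[i,j] = (1/(n-1)) · Σ_k (x_{k,i} - mean_i) · (x_{k,j} - mean_j), with n-1 = 3.
  S[A,A] = ((1.25)·(1.25) + (-1.75)·(-1.75) + (2.25)·(2.25) + (-1.75)·(-1.75)) / 3 = 12.75/3 = 4.25
  S[A,B] = ((1.25)·(1.25) + (-1.75)·(-0.75) + (2.25)·(0.25) + (-1.75)·(-0.75)) / 3 = 4.75/3 = 1.5833
  S[A,C] = ((1.25)·(-1.75) + (-1.75)·(-0.75) + (2.25)·(0.25) + (-1.75)·(2.25)) / 3 = -4.25/3 = -1.4167
  S[B,B] = ((1.25)·(1.25) + (-0.75)·(-0.75) + (0.25)·(0.25) + (-0.75)·(-0.75)) / 3 = 2.75/3 = 0.9167
  S[B,C] = ((1.25)·(-1.75) + (-0.75)·(-0.75) + (0.25)·(0.25) + (-0.75)·(2.25)) / 3 = -3.25/3 = -1.0833
  S[C,C] = ((-1.75)·(-1.75) + (-0.75)·(-0.75) + (0.25)·(0.25) + (2.25)·(2.25)) / 3 = 8.75/3 = 2.9167

S is symmetric (S[j,i] = S[i,j]). Assembling:

S = [[4.25, 1.5833, -1.4167],
 [1.5833, 0.9167, -1.0833],
 [-1.4167, -1.0833, 2.9167]]


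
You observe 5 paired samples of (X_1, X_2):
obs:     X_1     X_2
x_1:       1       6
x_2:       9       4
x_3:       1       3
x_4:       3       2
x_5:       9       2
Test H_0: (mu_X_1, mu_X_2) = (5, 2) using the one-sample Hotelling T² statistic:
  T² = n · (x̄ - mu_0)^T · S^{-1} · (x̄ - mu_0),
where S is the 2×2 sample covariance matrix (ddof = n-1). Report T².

Step 1 — sample mean vector:
  mean(X_1) = (1 + 9 + 1 + 3 + 9) / 5 = 23/5 = 4.6
  mean(X_2) = (6 + 4 + 3 + 2 + 2) / 5 = 17/5 = 3.4
  x̄ = (4.6, 3.4),  deviation x̄ - mu_0 = (4.6, 3.4) - (5, 2) = (-0.4, 1.4).

Step 2 — sample covariance matrix, S[i,j] = (1/(n-1)) · Σ_k (x_{k,i} - mean_i) · (x_{k,j} - mean_j), divisor n-1 = 4:
  S[X_1,X_1] = ((-3.6)·(-3.6) + (4.4)·(4.4) + (-3.6)·(-3.6) + (-1.6)·(-1.6) + (4.4)·(4.4)) / 4 = 67.2/4 = 16.8
  S[X_1,X_2] = ((-3.6)·(2.6) + (4.4)·(0.6) + (-3.6)·(-0.4) + (-1.6)·(-1.4) + (4.4)·(-1.4)) / 4 = -9.2/4 = -2.3
  S[X_2,X_2] = ((2.6)·(2.6) + (0.6)·(0.6) + (-0.4)·(-0.4) + (-1.4)·(-1.4) + (-1.4)·(-1.4)) / 4 = 11.2/4 = 2.8
  S = [[16.8, -2.3],
 [-2.3, 2.8]].

Step 3 — invert S. det(S) = 16.8·2.8 - (-2.3)² = 41.75.
  S^{-1} = (1/det) · [[d, -b], [-b, a]] = [[0.0671, 0.0551],
 [0.0551, 0.4024]].

Step 4 — quadratic form (x̄ - mu_0)^T · S^{-1} · (x̄ - mu_0):
  S^{-1} · (x̄ - mu_0) = (0.0503, 0.5413),
  (x̄ - mu_0)^T · [...] = (-0.4)·(0.0503) + (1.4)·(0.5413) = 0.7377.

Step 5 — scale by n: T² = 5 · 0.7377 = 3.6886.

T² ≈ 3.6886


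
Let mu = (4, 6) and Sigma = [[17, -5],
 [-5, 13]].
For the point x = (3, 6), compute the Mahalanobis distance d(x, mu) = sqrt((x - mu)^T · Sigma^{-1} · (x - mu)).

Step 1 — centre the observation: (x - mu) = (-1, 0).

Step 2 — invert Sigma. det(Sigma) = 17·13 - (-5)² = 196.
  Sigma^{-1} = (1/det) · [[d, -b], [-b, a]] = [[0.0663, 0.0255],
 [0.0255, 0.0867]].

Step 3 — form the quadratic (x - mu)^T · Sigma^{-1} · (x - mu):
  Sigma^{-1} · (x - mu) = (-0.0663, -0.0255).
  (x - mu)^T · [Sigma^{-1} · (x - mu)] = (-1)·(-0.0663) + (0)·(-0.0255) = 0.0663.

Step 4 — take square root: d = √(0.0663) ≈ 0.2575.

d(x, mu) = √(0.0663) ≈ 0.2575


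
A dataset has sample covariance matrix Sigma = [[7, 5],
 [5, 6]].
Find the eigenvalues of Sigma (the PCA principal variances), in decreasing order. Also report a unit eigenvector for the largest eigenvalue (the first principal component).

Step 1 — characteristic polynomial of 2×2 Sigma:
  det(Sigma - λI) = λ² - trace · λ + det = 0.
  trace = 7 + 6 = 13, det = 7·6 - (5)² = 17.
Step 2 — discriminant:
  Δ = trace² - 4·det = 169 - 68 = 101.
Step 3 — eigenvalues:
  λ = (trace ± √Δ)/2 = (13 ± 10.0499)/2,
  λ_1 = 11.5249,  λ_2 = 1.4751.

Step 4 — unit eigenvector for λ_1: solve (Sigma - λ_1 I)v = 0. First row:
  (7 - 11.5249)·v_x + (5)·v_y = 0, i.e. (-4.5249)·v_x + (5)·v_y = 0,
  so v ∝ (b, λ_1 - a) = (5, 4.5249) = u.
  ||u|| = √((5)² + (4.5249)²) = √(45.4751) ≈ 6.7435,
  v_1 = u/||u|| ≈ (0.7415, 0.671) (||v_1|| = 1).

λ_1 = 11.5249,  λ_2 = 1.4751;  v_1 ≈ (0.7415, 0.671)


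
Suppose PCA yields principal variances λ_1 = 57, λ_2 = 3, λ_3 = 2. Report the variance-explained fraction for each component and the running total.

Step 1 — total variance = trace(Sigma) = Σ λ_i = 57 + 3 + 2 = 62.

Step 2 — fraction explained by component i = λ_i / Σ λ:
  PC1: 57/62 = 0.9194
  PC2: 3/62 = 0.0484
  PC3: 2/62 = 0.0323

Step 3 — cumulative fraction after k components = (λ_1 + ... + λ_k) / Σ λ:
  k = 1: 57/62 = 0.9194
  k = 2: (57 + 3)/62 = 60/62 = 0.9677
  k = 3: (57 + 3 + 2)/62 = 62/62 = 1

Summary (fraction, with percent):

explained: PC1 0.9194 (91.94%), PC2 0.0484 (4.84%), PC3 0.0323 (3.23%);  cumulative: 0.9194, 0.9677, 1


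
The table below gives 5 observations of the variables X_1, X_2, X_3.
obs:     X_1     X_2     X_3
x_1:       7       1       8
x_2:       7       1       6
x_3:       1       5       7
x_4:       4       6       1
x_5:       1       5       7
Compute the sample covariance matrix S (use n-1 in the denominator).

Step 1 — column means:
  mean(X_1) = (7 + 7 + 1 + 4 + 1) / 5 = 20/5 = 4
  mean(X_2) = (1 + 1 + 5 + 6 + 5) / 5 = 18/5 = 3.6
  mean(X_3) = (8 + 6 + 7 + 1 + 7) / 5 = 29/5 = 5.8

Step 2 — sample covariance S[i,j] = (1/(n-1)) · Σ_k (x_{k,i} - mean_i) · (x_{k,j} - mean_j), with n-1 = 4.
  S[X_1,X_1] = ((3)·(3) + (3)·(3) + (-3)·(-3) + (0)·(0) + (-3)·(-3)) / 4 = 36/4 = 9
  S[X_1,X_2] = ((3)·(-2.6) + (3)·(-2.6) + (-3)·(1.4) + (0)·(2.4) + (-3)·(1.4)) / 4 = -24/4 = -6
  S[X_1,X_3] = ((3)·(2.2) + (3)·(0.2) + (-3)·(1.2) + (0)·(-4.8) + (-3)·(1.2)) / 4 = 0/4 = 0
  S[X_2,X_2] = ((-2.6)·(-2.6) + (-2.6)·(-2.6) + (1.4)·(1.4) + (2.4)·(2.4) + (1.4)·(1.4)) / 4 = 23.2/4 = 5.8
  S[X_2,X_3] = ((-2.6)·(2.2) + (-2.6)·(0.2) + (1.4)·(1.2) + (2.4)·(-4.8) + (1.4)·(1.2)) / 4 = -14.4/4 = -3.6
  S[X_3,X_3] = ((2.2)·(2.2) + (0.2)·(0.2) + (1.2)·(1.2) + (-4.8)·(-4.8) + (1.2)·(1.2)) / 4 = 30.8/4 = 7.7

S is symmetric (S[j,i] = S[i,j]). Assembling:

S = [[9, -6, 0],
 [-6, 5.8, -3.6],
 [0, -3.6, 7.7]]


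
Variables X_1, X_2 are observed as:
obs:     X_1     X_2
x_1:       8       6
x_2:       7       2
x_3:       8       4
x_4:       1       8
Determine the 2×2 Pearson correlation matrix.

Step 1 — column means:
  mean(X_1) = (8 + 7 + 8 + 1) / 4 = 24/4 = 6
  mean(X_2) = (6 + 2 + 4 + 8) / 4 = 20/4 = 5

Step 2 — sample variances and covariances s[i,j] = (1/(n-1)) · Σ_k (x_{k,i} - mean_i) · (x_{k,j} - mean_j), with n-1 = 3:
  s[X_1,X_1] = ((2)·(2) + (1)·(1) + (2)·(2) + (-5)·(-5)) / 3 = 34/3 = 11.3333
  s[X_1,X_2] = ((2)·(1) + (1)·(-3) + (2)·(-1) + (-5)·(3)) / 3 = -18/3 = -6
  s[X_2,X_2] = ((1)·(1) + (-3)·(-3) + (-1)·(-1) + (3)·(3)) / 3 = 20/3 = 6.6667
  Sample standard deviations s_i = √(s[i,i]):
  s(X_1) = √(11.3333) = 3.3665
  s(X_2) = √(6.6667) = 2.582

Step 3 — r_{ij} = s_{ij} / (s_i · s_j):
  r[X_1,X_1] = 1 (diagonal).
  r[X_1,X_2] = -6 / (3.3665 · 2.582) = -6 / 8.6923 = -0.6903
  r[X_2,X_2] = 1 (diagonal).

R is symmetric with unit diagonal. Assembling:

R = [[1, -0.6903],
 [-0.6903, 1]]


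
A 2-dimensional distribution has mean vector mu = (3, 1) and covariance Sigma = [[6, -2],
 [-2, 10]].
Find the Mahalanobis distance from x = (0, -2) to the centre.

Step 1 — centre the observation: (x - mu) = (-3, -3).

Step 2 — invert Sigma. det(Sigma) = 6·10 - (-2)² = 56.
  Sigma^{-1} = (1/det) · [[d, -b], [-b, a]] = [[0.1786, 0.0357],
 [0.0357, 0.1071]].

Step 3 — form the quadratic (x - mu)^T · Sigma^{-1} · (x - mu):
  Sigma^{-1} · (x - mu) = (-0.6429, -0.4286).
  (x - mu)^T · [Sigma^{-1} · (x - mu)] = (-3)·(-0.6429) + (-3)·(-0.4286) = 3.2143.

Step 4 — take square root: d = √(3.2143) ≈ 1.7928.

d(x, mu) = √(3.2143) ≈ 1.7928


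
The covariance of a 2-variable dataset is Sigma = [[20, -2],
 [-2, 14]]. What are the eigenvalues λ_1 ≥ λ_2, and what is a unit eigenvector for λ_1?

Step 1 — characteristic polynomial of 2×2 Sigma:
  det(Sigma - λI) = λ² - trace · λ + det = 0.
  trace = 20 + 14 = 34, det = 20·14 - (-2)² = 276.
Step 2 — discriminant:
  Δ = trace² - 4·det = 1156 - 1104 = 52.
Step 3 — eigenvalues:
  λ = (trace ± √Δ)/2 = (34 ± 7.2111)/2,
  λ_1 = 20.6056,  λ_2 = 13.3944.

Step 4 — unit eigenvector for λ_1: solve (Sigma - λ_1 I)v = 0. First row:
  (20 - 20.6056)·v_x + (-2)·v_y = 0, i.e. (-0.6056)·v_x + (-2)·v_y = 0,
  so v ∝ (b, λ_1 - a) = (-2, 0.6056); multiply by -1 so the first entry is positive: u = (2, -0.6056).
  ||u|| = √((2)² + (-0.6056)²) = √(4.3667) ≈ 2.0897,
  v_1 = u/||u|| ≈ (0.9571, -0.2898) (||v_1|| = 1).

λ_1 = 20.6056,  λ_2 = 13.3944;  v_1 ≈ (0.9571, -0.2898)


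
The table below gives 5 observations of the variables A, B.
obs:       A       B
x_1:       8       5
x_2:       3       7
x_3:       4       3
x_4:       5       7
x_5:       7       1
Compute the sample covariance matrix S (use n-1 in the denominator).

Step 1 — column means:
  mean(A) = (8 + 3 + 4 + 5 + 7) / 5 = 27/5 = 5.4
  mean(B) = (5 + 7 + 3 + 7 + 1) / 5 = 23/5 = 4.6

Step 2 — sample covariance S[i,j] = (1/(n-1)) · Σ_k (x_{k,i} - mean_i) · (x_{k,j} - mean_j), with n-1 = 4.
  S[A,A] = ((2.6)·(2.6) + (-2.4)·(-2.4) + (-1.4)·(-1.4) + (-0.4)·(-0.4) + (1.6)·(1.6)) / 4 = 17.2/4 = 4.3
  S[A,B] = ((2.6)·(0.4) + (-2.4)·(2.4) + (-1.4)·(-1.6) + (-0.4)·(2.4) + (1.6)·(-3.6)) / 4 = -9.2/4 = -2.3
  S[B,B] = ((0.4)·(0.4) + (2.4)·(2.4) + (-1.6)·(-1.6) + (2.4)·(2.4) + (-3.6)·(-3.6)) / 4 = 27.2/4 = 6.8

S is symmetric (S[j,i] = S[i,j]). Assembling:

S = [[4.3, -2.3],
 [-2.3, 6.8]]


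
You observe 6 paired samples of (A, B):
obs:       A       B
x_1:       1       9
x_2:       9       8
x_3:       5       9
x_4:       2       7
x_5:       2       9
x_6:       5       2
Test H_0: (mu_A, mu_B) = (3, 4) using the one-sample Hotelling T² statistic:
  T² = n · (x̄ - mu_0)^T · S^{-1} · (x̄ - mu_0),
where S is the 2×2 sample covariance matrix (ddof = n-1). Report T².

Step 1 — sample mean vector:
  mean(A) = (1 + 9 + 5 + 2 + 2 + 5) / 6 = 24/6 = 4
  mean(B) = (9 + 8 + 9 + 7 + 9 + 2) / 6 = 44/6 = 7.3333
  x̄ = (4, 7.3333),  deviation x̄ - mu_0 = (4, 7.3333) - (3, 4) = (1, 3.3333).

Step 2 — sample covariance matrix, S[i,j] = (1/(n-1)) · Σ_k (x_{k,i} - mean_i) · (x_{k,j} - mean_j), divisor n-1 = 5:
  S[A,A] = ((-3)·(-3) + (5)·(5) + (1)·(1) + (-2)·(-2) + (-2)·(-2) + (1)·(1)) / 5 = 44/5 = 8.8
  S[A,B] = ((-3)·(1.6667) + (5)·(0.6667) + (1)·(1.6667) + (-2)·(-0.3333) + (-2)·(1.6667) + (1)·(-5.3333)) / 5 = -8/5 = -1.6
  S[B,B] = ((1.6667)·(1.6667) + (0.6667)·(0.6667) + (1.6667)·(1.6667) + (-0.3333)·(-0.3333) + (1.6667)·(1.6667) + (-5.3333)·(-5.3333)) / 5 = 37.3333/5 = 7.4667
  S = [[8.8, -1.6],
 [-1.6, 7.4667]].

Step 3 — invert S. det(S) = 8.8·7.4667 - (-1.6)² = 63.1467.
  S^{-1} = (1/det) · [[d, -b], [-b, a]] = [[0.1182, 0.0253],
 [0.0253, 0.1394]].

Step 4 — quadratic form (x̄ - mu_0)^T · S^{-1} · (x̄ - mu_0):
  S^{-1} · (x̄ - mu_0) = (0.2027, 0.4899),
  (x̄ - mu_0)^T · [...] = (1)·(0.2027) + (3.3333)·(0.4899) = 1.8356.

Step 5 — scale by n: T² = 6 · 1.8356 = 11.0135.

T² ≈ 11.0135


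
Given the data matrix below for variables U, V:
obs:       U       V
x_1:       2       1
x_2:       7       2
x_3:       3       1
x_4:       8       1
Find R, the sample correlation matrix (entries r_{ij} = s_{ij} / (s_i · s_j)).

Step 1 — column means:
  mean(U) = (2 + 7 + 3 + 8) / 4 = 20/4 = 5
  mean(V) = (1 + 2 + 1 + 1) / 4 = 5/4 = 1.25

Step 2 — sample variances and covariances s[i,j] = (1/(n-1)) · Σ_k (x_{k,i} - mean_i) · (x_{k,j} - mean_j), with n-1 = 3:
  s[U,U] = ((-3)·(-3) + (2)·(2) + (-2)·(-2) + (3)·(3)) / 3 = 26/3 = 8.6667
  s[U,V] = ((-3)·(-0.25) + (2)·(0.75) + (-2)·(-0.25) + (3)·(-0.25)) / 3 = 2/3 = 0.6667
  s[V,V] = ((-0.25)·(-0.25) + (0.75)·(0.75) + (-0.25)·(-0.25) + (-0.25)·(-0.25)) / 3 = 0.75/3 = 0.25
  Sample standard deviations s_i = √(s[i,i]):
  s(U) = √(8.6667) = 2.9439
  s(V) = √(0.25) = 0.5

Step 3 — r_{ij} = s_{ij} / (s_i · s_j):
  r[U,U] = 1 (diagonal).
  r[U,V] = 0.6667 / (2.9439 · 0.5) = 0.6667 / 1.472 = 0.4529
  r[V,V] = 1 (diagonal).

R is symmetric with unit diagonal. Assembling:

R = [[1, 0.4529],
 [0.4529, 1]]


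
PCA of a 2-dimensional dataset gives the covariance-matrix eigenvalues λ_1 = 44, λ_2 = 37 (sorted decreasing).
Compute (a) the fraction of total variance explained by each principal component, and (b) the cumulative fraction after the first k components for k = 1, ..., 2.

Step 1 — total variance = trace(Sigma) = Σ λ_i = 44 + 37 = 81.

Step 2 — fraction explained by component i = λ_i / Σ λ:
  PC1: 44/81 = 0.5432
  PC2: 37/81 = 0.4568

Step 3 — cumulative fraction after k components = (λ_1 + ... + λ_k) / Σ λ:
  k = 1: 44/81 = 0.5432
  k = 2: (44 + 37)/81 = 81/81 = 1

Summary (fraction, with percent):

explained: PC1 0.5432 (54.32%), PC2 0.4568 (45.68%);  cumulative: 0.5432, 1


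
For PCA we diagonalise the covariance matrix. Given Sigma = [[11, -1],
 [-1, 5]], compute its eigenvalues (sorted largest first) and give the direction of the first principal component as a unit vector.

Step 1 — characteristic polynomial of 2×2 Sigma:
  det(Sigma - λI) = λ² - trace · λ + det = 0.
  trace = 11 + 5 = 16, det = 11·5 - (-1)² = 54.
Step 2 — discriminant:
  Δ = trace² - 4·det = 256 - 216 = 40.
Step 3 — eigenvalues:
  λ = (trace ± √Δ)/2 = (16 ± 6.3246)/2,
  λ_1 = 11.1623,  λ_2 = 4.8377.

Step 4 — unit eigenvector for λ_1: solve (Sigma - λ_1 I)v = 0. First row:
  (11 - 11.1623)·v_x + (-1)·v_y = 0, i.e. (-0.1623)·v_x + (-1)·v_y = 0,
  so v ∝ (b, λ_1 - a) = (-1, 0.1623); multiply by -1 so the first entry is positive: u = (1, -0.1623).
  ||u|| = √((1)² + (-0.1623)²) = √(1.0263) ≈ 1.0131,
  v_1 = u/||u|| ≈ (0.9871, -0.1602) (||v_1|| = 1).

λ_1 = 11.1623,  λ_2 = 4.8377;  v_1 ≈ (0.9871, -0.1602)


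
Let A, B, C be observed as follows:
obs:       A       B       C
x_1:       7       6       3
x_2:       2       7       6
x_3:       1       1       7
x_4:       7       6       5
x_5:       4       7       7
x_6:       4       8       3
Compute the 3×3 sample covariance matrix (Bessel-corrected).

Step 1 — column means:
  mean(A) = (7 + 2 + 1 + 7 + 4 + 4) / 6 = 25/6 = 4.1667
  mean(B) = (6 + 7 + 1 + 6 + 7 + 8) / 6 = 35/6 = 5.8333
  mean(C) = (3 + 6 + 7 + 5 + 7 + 3) / 6 = 31/6 = 5.1667

Step 2 — sample covariance S[i,j] = (1/(n-1)) · Σ_k (x_{k,i} - mean_i) · (x_{k,j} - mean_j), with n-1 = 5.
  S[A,A] = ((2.8333)·(2.8333) + (-2.1667)·(-2.1667) + (-3.1667)·(-3.1667) + (2.8333)·(2.8333) + (-0.1667)·(-0.1667) + (-0.1667)·(-0.1667)) / 5 = 30.8333/5 = 6.1667
  S[A,B] = ((2.8333)·(0.1667) + (-2.1667)·(1.1667) + (-3.1667)·(-4.8333) + (2.8333)·(0.1667) + (-0.1667)·(1.1667) + (-0.1667)·(2.1667)) / 5 = 13.1667/5 = 2.6333
  S[A,C] = ((2.8333)·(-2.1667) + (-2.1667)·(0.8333) + (-3.1667)·(1.8333) + (2.8333)·(-0.1667) + (-0.1667)·(1.8333) + (-0.1667)·(-2.1667)) / 5 = -14.1667/5 = -2.8333
  S[B,B] = ((0.1667)·(0.1667) + (1.1667)·(1.1667) + (-4.8333)·(-4.8333) + (0.1667)·(0.1667) + (1.1667)·(1.1667) + (2.1667)·(2.1667)) / 5 = 30.8333/5 = 6.1667
  S[B,C] = ((0.1667)·(-2.1667) + (1.1667)·(0.8333) + (-4.8333)·(1.8333) + (0.1667)·(-0.1667) + (1.1667)·(1.8333) + (2.1667)·(-2.1667)) / 5 = -10.8333/5 = -2.1667
  S[C,C] = ((-2.1667)·(-2.1667) + (0.8333)·(0.8333) + (1.8333)·(1.8333) + (-0.1667)·(-0.1667) + (1.8333)·(1.8333) + (-2.1667)·(-2.1667)) / 5 = 16.8333/5 = 3.3667

S is symmetric (S[j,i] = S[i,j]). Assembling:

S = [[6.1667, 2.6333, -2.8333],
 [2.6333, 6.1667, -2.1667],
 [-2.8333, -2.1667, 3.3667]]


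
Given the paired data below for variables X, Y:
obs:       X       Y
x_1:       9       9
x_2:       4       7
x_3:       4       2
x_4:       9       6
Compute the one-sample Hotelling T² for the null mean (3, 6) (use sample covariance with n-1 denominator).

Step 1 — sample mean vector:
  mean(X) = (9 + 4 + 4 + 9) / 4 = 26/4 = 6.5
  mean(Y) = (9 + 7 + 2 + 6) / 4 = 24/4 = 6
  x̄ = (6.5, 6),  deviation x̄ - mu_0 = (6.5, 6) - (3, 6) = (3.5, 0).

Step 2 — sample covariance matrix, S[i,j] = (1/(n-1)) · Σ_k (x_{k,i} - mean_i) · (x_{k,j} - mean_j), divisor n-1 = 3:
  S[X,X] = ((2.5)·(2.5) + (-2.5)·(-2.5) + (-2.5)·(-2.5) + (2.5)·(2.5)) / 3 = 25/3 = 8.3333
  S[X,Y] = ((2.5)·(3) + (-2.5)·(1) + (-2.5)·(-4) + (2.5)·(0)) / 3 = 15/3 = 5
  S[Y,Y] = ((3)·(3) + (1)·(1) + (-4)·(-4) + (0)·(0)) / 3 = 26/3 = 8.6667
  S = [[8.3333, 5],
 [5, 8.6667]].

Step 3 — invert S. det(S) = 8.3333·8.6667 - (5)² = 47.2222.
  S^{-1} = (1/det) · [[d, -b], [-b, a]] = [[0.1835, -0.1059],
 [-0.1059, 0.1765]].

Step 4 — quadratic form (x̄ - mu_0)^T · S^{-1} · (x̄ - mu_0):
  S^{-1} · (x̄ - mu_0) = (0.6424, -0.3706),
  (x̄ - mu_0)^T · [...] = (3.5)·(0.6424) + (0)·(-0.3706) = 2.2482.

Step 5 — scale by n: T² = 4 · 2.2482 = 8.9929.

T² ≈ 8.9929
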